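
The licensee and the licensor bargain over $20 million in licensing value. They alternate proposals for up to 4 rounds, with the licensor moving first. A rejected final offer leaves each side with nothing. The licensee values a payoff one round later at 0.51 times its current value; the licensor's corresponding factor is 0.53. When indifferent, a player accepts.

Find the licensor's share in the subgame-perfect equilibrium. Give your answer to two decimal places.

Round 4 (the licensee proposes): rejection yields 0 for the licensor; the licensee offers 0 and keeps 20.
Round 3 (the licensor proposes): the licensee can get 20 next round, worth 0.51 × 20 = 10.2 now; the licensor offers that and keeps 9.8.
Round 2 (the licensee proposes): the licensor can get 9.8 next round, worth 0.53 × 9.8 = 5.194 now, so the licensee offers 5.194, keeping 14.806.
Round 1 (the licensor proposes): the licensee can get 14.806 next round, worth 0.51 × 14.806 = 7.55106 now, so the licensor offers 7.55106, keeping 12.44894.

12.45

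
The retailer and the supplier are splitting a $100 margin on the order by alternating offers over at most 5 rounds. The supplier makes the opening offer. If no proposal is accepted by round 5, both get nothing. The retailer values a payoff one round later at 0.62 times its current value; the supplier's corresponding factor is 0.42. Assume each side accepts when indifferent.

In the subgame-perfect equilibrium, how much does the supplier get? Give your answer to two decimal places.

54.68

Round 5 (the supplier proposes): rejection yields 0 for the retailer; the supplier offers 0 and keeps 100.
Round 4 (the retailer proposes): the supplier can get 100 next round, worth 0.42 × 100 = 42 now, so the retailer offers 42, keeping 58.
Round 3 (the supplier proposes): the retailer can get 58 next round, worth 0.62 × 58 = 35.96 now. The supplier offers 35.96 and keeps 100 − 35.96 = 64.04.
Round 2 (the retailer proposes): the supplier can get 64.04 next round, worth 0.42 × 64.04 = 26.8968 now. The retailer offers 26.8968 and keeps 100 − 26.8968 = 73.1032.
Round 1 (the supplier proposes): the retailer can get 73.1032 next round, worth 0.62 × 73.1032 = 45.323984 now, so the supplier offers 45.323984, keeping 54.676016.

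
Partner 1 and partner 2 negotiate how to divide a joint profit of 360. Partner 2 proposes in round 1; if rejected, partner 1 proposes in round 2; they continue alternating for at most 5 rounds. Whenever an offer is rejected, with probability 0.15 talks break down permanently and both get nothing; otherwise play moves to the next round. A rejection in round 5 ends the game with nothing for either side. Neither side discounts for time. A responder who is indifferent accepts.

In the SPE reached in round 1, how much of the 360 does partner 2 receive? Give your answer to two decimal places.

280.94

Round 5 (partner 2 proposes): partner 1 will accept anything ≥ 0, so partner 2 offers 0 and keeps 360.
Round 4 (partner 1 proposes): rejecting gives partner 2 an expected 0.85 × 360 = 306, so partner 1 offers 306, keeping 54.
Round 3 (partner 2 proposes): rejecting gives partner 1 an expected 0.85 × 54 = 45.9. Partner 2 offers 45.9 and keeps 360 − 45.9 = 314.1.
Round 2 (partner 1 proposes): rejecting gives partner 2 an expected 0.85 × 314.1 = 266.985. Partner 1 offers 266.985 and keeps 360 − 266.985 = 93.015.
Round 1 (partner 2 proposes): rejecting gives partner 1 an expected 0.85 × 93.015 = 79.06275; partner 2 offers that and keeps 280.93725.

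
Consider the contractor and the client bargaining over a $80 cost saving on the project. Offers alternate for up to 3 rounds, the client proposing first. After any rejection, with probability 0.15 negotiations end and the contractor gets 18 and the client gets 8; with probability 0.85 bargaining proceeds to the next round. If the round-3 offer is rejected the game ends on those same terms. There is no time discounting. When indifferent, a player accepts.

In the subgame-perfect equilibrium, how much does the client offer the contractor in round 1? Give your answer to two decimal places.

24.89

Round 3 (the client proposes): the contractor gets 18 if talks fail, so the client offers 18 and keeps 62.
Round 2 (the contractor proposes): rejecting gives the client an expected 0.85 × 62 + 0.15 × 8 = 53.9; the contractor offers that and keeps 26.1.
Round 1 (the client proposes): rejecting gives the contractor an expected 0.85 × 26.1 + 0.15 × 18 = 24.885, so the client offers 24.885, keeping 55.115.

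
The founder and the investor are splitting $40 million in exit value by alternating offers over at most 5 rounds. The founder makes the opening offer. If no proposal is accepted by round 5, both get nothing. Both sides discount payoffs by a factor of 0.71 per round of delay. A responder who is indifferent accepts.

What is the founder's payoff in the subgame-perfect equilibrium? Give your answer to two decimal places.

Work backward from the last round.
Round 5 (the founder proposes): the investor will accept anything ≥ 0, so the founder offers 0 and keeps 40.
Round 4 (the investor proposes): the founder can get 40 next round, worth 0.71 × 40 = 28.4 now, so the investor offers 28.4, keeping 11.6.
Round 3 (the founder proposes): the investor can get 11.6 next round, worth 0.71 × 11.6 = 8.236 now, so the founder offers 8.236, keeping 31.764.
Round 2 (the investor proposes): the founder can get 31.764 next round, worth 0.71 × 31.764 = 22.55244 now. The investor offers 22.55244 and keeps 40 − 22.55244 = 17.44756.
Round 1 (the founder proposes): the investor can get 17.44756 next round, worth 0.71 × 17.44756 = 12.3877676 now; the founder offers that and keeps 27.6122324.

27.61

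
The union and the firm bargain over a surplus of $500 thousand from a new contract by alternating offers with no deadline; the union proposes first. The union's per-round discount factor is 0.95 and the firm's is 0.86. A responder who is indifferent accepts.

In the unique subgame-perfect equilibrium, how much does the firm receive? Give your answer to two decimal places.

117.49

Let x be the union's share when the union proposes and y be the firm's share when the firm proposes.
The firm accepts iff offered ≥ 0.86·y, so x = 500 − 0.86y. Symmetrically y = 500 − 0.95x.
Substituting: x = 500 − 0.86(500 − 0.95x), giving x(1 − 0.95·0.86) = 500(1 − 0.86).
So x = 500 × 0.14 / 0.183 ≈ 382.5137, and the firm receives 500 − x ≈ 117.4863.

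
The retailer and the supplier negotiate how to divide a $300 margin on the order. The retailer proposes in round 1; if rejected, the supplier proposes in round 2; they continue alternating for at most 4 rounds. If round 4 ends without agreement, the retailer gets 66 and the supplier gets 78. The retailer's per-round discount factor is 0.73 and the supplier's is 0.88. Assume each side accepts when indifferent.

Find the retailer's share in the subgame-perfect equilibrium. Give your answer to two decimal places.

Round 4 (the supplier proposes): the retailer gets 66 if talks fail, so the supplier offers 66 and keeps 234.
Round 3 (the retailer proposes): the supplier can get 234 next round, worth 0.88 × 234 = 205.92 now. The retailer offers 205.92 and keeps 300 − 205.92 = 94.08.
Round 2 (the supplier proposes): the retailer can get 94.08 next round, worth 0.73 × 94.08 = 68.6784 now, so the supplier offers 68.6784, keeping 231.3216.
Round 1 (the retailer proposes): the supplier can get 231.3216 next round, worth 0.88 × 231.3216 = 203.563008 now, so the retailer offers 203.563008, keeping 96.436992.

96.44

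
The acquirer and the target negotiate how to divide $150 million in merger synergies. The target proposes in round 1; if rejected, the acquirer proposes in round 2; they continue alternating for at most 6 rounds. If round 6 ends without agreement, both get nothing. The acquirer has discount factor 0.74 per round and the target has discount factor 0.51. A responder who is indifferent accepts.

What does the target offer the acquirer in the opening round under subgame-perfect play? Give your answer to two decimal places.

Round 6 (the acquirer proposes): the target will accept anything ≥ 0, so the acquirer offers 0 and keeps 150.
Round 5 (the target proposes): the acquirer can get 150 next round, worth 0.74 × 150 = 111 now. The target offers 111 and keeps 150 − 111 = 39.
Round 4 (the acquirer proposes): the target can get 39 next round, worth 0.51 × 39 = 19.89 now. The acquirer offers 19.89 and keeps 150 − 19.89 = 130.11.
Round 3 (the target proposes): the acquirer can get 130.11 next round, worth 0.74 × 130.11 = 96.2814 now, so the target offers 96.2814, keeping 53.7186.
Round 2 (the acquirer proposes): the target can get 53.7186 next round, worth 0.51 × 53.7186 = 27.396486 now; the acquirer offers that and keeps 122.603514.
Round 1 (the target proposes): the acquirer can get 122.603514 next round, worth 0.74 × 122.603514 = 90.72660036 now. The target offers 90.72660036 and keeps 150 − 90.72660036 = 59.27339964.

90.73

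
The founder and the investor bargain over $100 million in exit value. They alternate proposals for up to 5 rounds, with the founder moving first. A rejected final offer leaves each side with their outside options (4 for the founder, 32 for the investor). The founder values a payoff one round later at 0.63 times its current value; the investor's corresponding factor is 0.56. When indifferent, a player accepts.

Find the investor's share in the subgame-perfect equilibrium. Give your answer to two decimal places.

32.01

Solve by backward induction from round 5.
Round 5 (the founder proposes): the investor gets 32 if talks fail, so the founder offers 32 and keeps 68.
Round 4 (the investor proposes): the founder can get 68 next round, worth 0.63 × 68 = 42.84 now; the investor offers that and keeps 57.16.
Round 3 (the founder proposes): the investor can get 57.16 next round, worth 0.56 × 57.16 = 32.0096 now, so the founder offers 32.0096, keeping 67.9904.
Round 2 (the investor proposes): the founder can get 67.9904 next round, worth 0.63 × 67.9904 = 42.833952 now. The investor offers 42.833952 and keeps 100 − 42.833952 = 57.166048.
Round 1 (the founder proposes): the investor can get 57.166048 next round, worth 0.56 × 57.166048 = 32.01298688 now, so the founder offers 32.01298688, keeping 67.98701312.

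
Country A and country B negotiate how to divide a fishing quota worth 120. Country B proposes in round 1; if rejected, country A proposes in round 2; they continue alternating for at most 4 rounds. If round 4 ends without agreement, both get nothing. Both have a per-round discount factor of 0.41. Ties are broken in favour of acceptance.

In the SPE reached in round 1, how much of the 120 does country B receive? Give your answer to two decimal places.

Round 4 (country A proposes): country B will accept anything ≥ 0, so country A offers 0 and keeps 120.
Round 3 (country B proposes): country A can get 120 next round, worth 0.41 × 120 = 49.2 now; country B offers that and keeps 70.8.
Round 2 (country A proposes): country B can get 70.8 next round, worth 0.41 × 70.8 = 29.028 now, so country A offers 29.028, keeping 90.972.
Round 1 (country B proposes): country A can get 90.972 next round, worth 0.41 × 90.972 = 37.29852 now. Country B offers 37.29852 and keeps 120 − 37.29852 = 82.70148.

82.70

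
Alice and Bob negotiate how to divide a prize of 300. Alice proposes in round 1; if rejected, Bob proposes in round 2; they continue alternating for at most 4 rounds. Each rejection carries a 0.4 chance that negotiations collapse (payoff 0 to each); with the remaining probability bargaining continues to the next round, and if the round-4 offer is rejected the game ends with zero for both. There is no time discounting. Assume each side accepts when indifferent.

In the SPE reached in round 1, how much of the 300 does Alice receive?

Round 4 (Bob proposes): Alice will accept anything ≥ 0, so Bob offers 0 and keeps 300.
Round 3 (Alice proposes): rejecting gives Bob an expected 0.6 × 300 = 180. Alice offers 180 and keeps 300 − 180 = 120.
Round 2 (Bob proposes): rejecting gives Alice an expected 0.6 × 120 = 72, so Bob offers 72, keeping 228.
Round 1 (Alice proposes): rejecting gives Bob an expected 0.6 × 228 = 136.8, so Alice offers 136.8, keeping 163.2.

163.2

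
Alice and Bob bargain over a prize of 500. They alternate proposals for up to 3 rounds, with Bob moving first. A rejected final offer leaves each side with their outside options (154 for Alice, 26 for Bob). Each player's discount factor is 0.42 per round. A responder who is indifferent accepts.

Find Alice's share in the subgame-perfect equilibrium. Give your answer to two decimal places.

Round 3 (Bob proposes): Alice gets 154 if talks fail, so Bob offers 154 and keeps 346.
Round 2 (Alice proposes): Bob can get 346 next round, worth 0.42 × 346 = 145.32 now. Alice offers 145.32 and keeps 500 − 145.32 = 354.68.
Round 1 (Bob proposes): Alice can get 354.68 next round, worth 0.42 × 354.68 = 148.9656 now, so Bob offers 148.9656, keeping 351.0344.

148.97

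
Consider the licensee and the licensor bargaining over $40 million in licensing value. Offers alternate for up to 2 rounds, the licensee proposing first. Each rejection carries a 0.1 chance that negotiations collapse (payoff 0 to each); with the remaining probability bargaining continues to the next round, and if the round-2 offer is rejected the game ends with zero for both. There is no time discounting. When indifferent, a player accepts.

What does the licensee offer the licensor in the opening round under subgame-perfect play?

36

By backward induction:
Round 2 (the licensor proposes): rejection yields 0 for the licensee; the licensor offers 0 and keeps 40.
Round 1 (the licensee proposes): rejecting gives the licensor an expected 0.9 × 40 = 36. The licensee offers 36 and keeps 40 − 36 = 4.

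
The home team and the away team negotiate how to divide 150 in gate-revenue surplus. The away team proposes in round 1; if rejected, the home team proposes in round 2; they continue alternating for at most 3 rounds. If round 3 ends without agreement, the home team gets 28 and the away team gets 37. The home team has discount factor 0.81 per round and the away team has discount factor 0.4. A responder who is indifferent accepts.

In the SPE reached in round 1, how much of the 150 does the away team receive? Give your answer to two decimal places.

Round 3 (the away team proposes): the home team gets 28 if talks fail, so the away team offers 28 and keeps 122.
Round 2 (the home team proposes): the away team can get 122 next round, worth 0.4 × 122 = 48.8 now; the home team offers that and keeps 101.2.
Round 1 (the away team proposes): the home team can get 101.2 next round, worth 0.81 × 101.2 = 81.972 now, so the away team offers 81.972, keeping 68.028.

68.03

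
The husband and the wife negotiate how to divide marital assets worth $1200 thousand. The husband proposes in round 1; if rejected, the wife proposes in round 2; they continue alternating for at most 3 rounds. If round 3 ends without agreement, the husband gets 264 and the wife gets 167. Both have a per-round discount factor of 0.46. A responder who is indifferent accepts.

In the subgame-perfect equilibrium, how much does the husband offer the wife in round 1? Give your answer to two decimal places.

333.42

Round 3 (the husband proposes): the wife gets 167 if talks fail, so the husband offers 167 and keeps 1033.
Round 2 (the wife proposes): the husband can get 1033 next round, worth 0.46 × 1033 = 475.18 now; the wife offers that and keeps 724.82.
Round 1 (the husband proposes): the wife can get 724.82 next round, worth 0.46 × 724.82 = 333.4172 now. The husband offers 333.4172 and keeps 1200 − 333.4172 = 866.5828.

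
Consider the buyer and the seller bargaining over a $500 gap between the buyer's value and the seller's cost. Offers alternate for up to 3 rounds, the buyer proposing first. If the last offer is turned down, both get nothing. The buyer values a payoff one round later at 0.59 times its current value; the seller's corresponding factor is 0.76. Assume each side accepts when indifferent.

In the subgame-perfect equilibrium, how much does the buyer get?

Work backward from the last round.
Round 3 (the buyer proposes): the seller will accept anything ≥ 0, so the buyer offers 0 and keeps 500.
Round 2 (the seller proposes): the buyer can get 500 next round, worth 0.59 × 500 = 295 now, so the seller offers 295, keeping 205.
Round 1 (the buyer proposes): the seller can get 205 next round, worth 0.76 × 205 = 155.8 now; the buyer offers that and keeps 344.2.

344.2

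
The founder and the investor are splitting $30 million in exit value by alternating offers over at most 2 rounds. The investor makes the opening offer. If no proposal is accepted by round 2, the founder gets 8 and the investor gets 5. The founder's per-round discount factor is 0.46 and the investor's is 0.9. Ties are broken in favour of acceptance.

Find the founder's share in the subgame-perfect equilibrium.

11.5

Round 2 (the founder proposes): the investor gets 5 if talks fail, so the founder offers 5 and keeps 25.
Round 1 (the investor proposes): the founder can get 25 next round, worth 0.46 × 25 = 11.5 now; the investor offers that and keeps 18.5.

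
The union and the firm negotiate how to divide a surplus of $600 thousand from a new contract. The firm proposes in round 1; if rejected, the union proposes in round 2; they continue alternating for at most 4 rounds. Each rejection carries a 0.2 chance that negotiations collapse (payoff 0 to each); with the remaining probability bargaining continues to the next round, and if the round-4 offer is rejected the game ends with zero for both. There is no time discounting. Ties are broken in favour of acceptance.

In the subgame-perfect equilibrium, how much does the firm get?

196.8

Round 4 (the union proposes): the firm will accept anything ≥ 0, so the union offers 0 and keeps 600.
Round 3 (the firm proposes): rejecting gives the union an expected 0.8 × 600 = 480, so the firm offers 480, keeping 120.
Round 2 (the union proposes): rejecting gives the firm an expected 0.8 × 120 = 96. The union offers 96 and keeps 600 − 96 = 504.
Round 1 (the firm proposes): rejecting gives the union an expected 0.8 × 504 = 403.2. The firm offers 403.2 and keeps 600 − 403.2 = 196.8.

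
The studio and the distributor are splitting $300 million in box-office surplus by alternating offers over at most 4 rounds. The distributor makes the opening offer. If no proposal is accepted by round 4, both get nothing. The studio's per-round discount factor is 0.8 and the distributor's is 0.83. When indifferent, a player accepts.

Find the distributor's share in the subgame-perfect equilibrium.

By backward induction:
Round 4 (the studio proposes): rejection yields 0 for the distributor; the studio offers 0 and keeps 300.
Round 3 (the distributor proposes): the studio can get 300 next round, worth 0.8 × 300 = 240 now; the distributor offers that and keeps 60.
Round 2 (the studio proposes): the distributor can get 60 next round, worth 0.83 × 60 = 49.8 now, so the studio offers 49.8, keeping 250.2.
Round 1 (the distributor proposes): the studio can get 250.2 next round, worth 0.8 × 250.2 = 200.16 now; the distributor offers that and keeps 99.84.

99.84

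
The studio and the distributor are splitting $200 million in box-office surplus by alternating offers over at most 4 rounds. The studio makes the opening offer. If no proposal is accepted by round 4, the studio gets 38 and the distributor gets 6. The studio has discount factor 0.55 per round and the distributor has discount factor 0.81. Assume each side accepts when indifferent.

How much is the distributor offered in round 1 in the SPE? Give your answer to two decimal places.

Solve by backward induction from round 4.
Round 4 (the distributor proposes): the studio gets 38 if talks fail, so the distributor offers 38 and keeps 162.
Round 3 (the studio proposes): the distributor can get 162 next round, worth 0.81 × 162 = 131.22 now; the studio offers that and keeps 68.78.
Round 2 (the distributor proposes): the studio can get 68.78 next round, worth 0.55 × 68.78 = 37.829 now. The distributor offers 37.829 and keeps 200 − 37.829 = 162.171.
Round 1 (the studio proposes): the distributor can get 162.171 next round, worth 0.81 × 162.171 = 131.35851 now. The studio offers 131.35851 and keeps 200 − 131.35851 = 68.64149.

131.36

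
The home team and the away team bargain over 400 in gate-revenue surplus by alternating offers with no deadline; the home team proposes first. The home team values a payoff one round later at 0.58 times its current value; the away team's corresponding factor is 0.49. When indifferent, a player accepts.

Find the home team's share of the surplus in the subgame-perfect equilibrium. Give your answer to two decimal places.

When the home team proposes, the away team accepts any offer worth at least 0.49 times what the away team would get by proposing next round; and vice versa.
This gives x = 400 − 0.49y and y = 400 − 0.58x, where x and y are each side's share when it proposes.
Hence (1 − 0.49·0.58)x = 400(1 − 0.49), i.e. 0.7158·x = 204.
x ≈ 284.9958; the away team's share is 400 − x ≈ 115.0042.

285.00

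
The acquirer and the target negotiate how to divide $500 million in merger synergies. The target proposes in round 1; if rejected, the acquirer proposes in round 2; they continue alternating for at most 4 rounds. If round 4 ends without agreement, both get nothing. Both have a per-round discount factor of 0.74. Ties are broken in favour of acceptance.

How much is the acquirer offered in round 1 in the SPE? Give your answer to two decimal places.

Round 4 (the acquirer proposes): the target will accept anything ≥ 0, so the acquirer offers 0 and keeps 500.
Round 3 (the target proposes): the acquirer can get 500 next round, worth 0.74 × 500 = 370 now. The target offers 370 and keeps 500 − 370 = 130.
Round 2 (the acquirer proposes): the target can get 130 next round, worth 0.74 × 130 = 96.2 now, so the acquirer offers 96.2, keeping 403.8.
Round 1 (the target proposes): the acquirer can get 403.8 next round, worth 0.74 × 403.8 = 298.812 now. The target offers 298.812 and keeps 500 − 298.812 = 201.188.

298.81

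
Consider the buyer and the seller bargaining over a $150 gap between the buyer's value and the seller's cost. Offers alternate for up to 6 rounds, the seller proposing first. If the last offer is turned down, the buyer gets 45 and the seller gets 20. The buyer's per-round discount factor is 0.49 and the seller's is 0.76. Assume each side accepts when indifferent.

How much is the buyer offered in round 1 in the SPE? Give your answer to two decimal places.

Work backward from the last round.
Round 6 (the buyer proposes): the seller gets 20 if talks fail, so the buyer offers 20 and keeps 130.
Round 5 (the seller proposes): the buyer can get 130 next round, worth 0.49 × 130 = 63.7 now, so the seller offers 63.7, keeping 86.3.
Round 4 (the buyer proposes): the seller can get 86.3 next round, worth 0.76 × 86.3 = 65.588 now. The buyer offers 65.588 and keeps 150 − 65.588 = 84.412.
Round 3 (the seller proposes): the buyer can get 84.412 next round, worth 0.49 × 84.412 = 41.36188 now; the seller offers that and keeps 108.63812.
Round 2 (the buyer proposes): the seller can get 108.63812 next round, worth 0.76 × 108.63812 = 82.5649712 now. The buyer offers 82.5649712 and keeps 150 − 82.5649712 = 67.4350288.
Round 1 (the seller proposes): the buyer can get 67.4350288 next round, worth 0.49 × 67.4350288 = 33.043164112 now. The seller offers 33.043164112 and keeps 150 − 33.043164112 = 116.956835888.

33.04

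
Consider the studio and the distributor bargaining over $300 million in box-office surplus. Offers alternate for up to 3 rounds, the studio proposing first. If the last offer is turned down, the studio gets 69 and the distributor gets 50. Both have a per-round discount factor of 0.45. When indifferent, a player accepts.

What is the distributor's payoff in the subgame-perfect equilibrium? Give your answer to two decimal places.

84.38

Round 3 (the studio proposes): the distributor gets 50 if talks fail, so the studio offers 50 and keeps 250.
Round 2 (the distributor proposes): the studio can get 250 next round, worth 0.45 × 250 = 112.5 now, so the distributor offers 112.5, keeping 187.5.
Round 1 (the studio proposes): the distributor can get 187.5 next round, worth 0.45 × 187.5 = 84.375 now, so the studio offers 84.375, keeping 215.625.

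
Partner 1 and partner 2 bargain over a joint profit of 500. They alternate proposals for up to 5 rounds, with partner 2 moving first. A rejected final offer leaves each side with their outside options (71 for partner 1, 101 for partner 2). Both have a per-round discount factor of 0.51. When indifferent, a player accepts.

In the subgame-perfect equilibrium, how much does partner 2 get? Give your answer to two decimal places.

By backward induction:
Round 5 (partner 2 proposes): partner 1 gets 71 if talks fail, so partner 2 offers 71 and keeps 429.
Round 4 (partner 1 proposes): partner 2 can get 429 next round, worth 0.51 × 429 = 218.79 now; partner 1 offers that and keeps 281.21.
Round 3 (partner 2 proposes): partner 1 can get 281.21 next round, worth 0.51 × 281.21 = 143.4171 now. Partner 2 offers 143.4171 and keeps 500 − 143.4171 = 356.5829.
Round 2 (partner 1 proposes): partner 2 can get 356.5829 next round, worth 0.51 × 356.5829 = 181.857279 now, so partner 1 offers 181.857279, keeping 318.142721.
Round 1 (partner 2 proposes): partner 1 can get 318.142721 next round, worth 0.51 × 318.142721 = 162.25278771 now; partner 2 offers that and keeps 337.74721229.

337.75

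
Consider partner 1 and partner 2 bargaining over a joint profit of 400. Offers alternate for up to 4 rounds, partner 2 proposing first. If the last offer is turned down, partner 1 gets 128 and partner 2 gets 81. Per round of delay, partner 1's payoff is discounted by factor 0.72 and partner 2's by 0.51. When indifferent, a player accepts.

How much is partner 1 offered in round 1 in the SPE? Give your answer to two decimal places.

Round 4 (partner 1 proposes): partner 2 gets 81 if talks fail, so partner 1 offers 81 and keeps 319.
Round 3 (partner 2 proposes): partner 1 can get 319 next round, worth 0.72 × 319 = 229.68 now. Partner 2 offers 229.68 and keeps 400 − 229.68 = 170.32.
Round 2 (partner 1 proposes): partner 2 can get 170.32 next round, worth 0.51 × 170.32 = 86.8632 now, so partner 1 offers 86.8632, keeping 313.1368.
Round 1 (partner 2 proposes): partner 1 can get 313.1368 next round, worth 0.72 × 313.1368 = 225.458496 now; partner 2 offers that and keeps 174.541504.

225.46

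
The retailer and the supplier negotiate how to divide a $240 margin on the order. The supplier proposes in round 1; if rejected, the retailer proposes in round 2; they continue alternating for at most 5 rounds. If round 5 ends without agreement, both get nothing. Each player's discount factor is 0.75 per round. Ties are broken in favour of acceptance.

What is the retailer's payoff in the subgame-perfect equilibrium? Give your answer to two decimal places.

Round 5 (the supplier proposes): the retailer will accept anything ≥ 0, so the supplier offers 0 and keeps 240.
Round 4 (the retailer proposes): the supplier can get 240 next round, worth 0.75 × 240 = 180 now; the retailer offers that and keeps 60.
Round 3 (the supplier proposes): the retailer can get 60 next round, worth 0.75 × 60 = 45 now, so the supplier offers 45, keeping 195.
Round 2 (the retailer proposes): the supplier can get 195 next round, worth 0.75 × 195 = 146.25 now, so the retailer offers 146.25, keeping 93.75.
Round 1 (the supplier proposes): the retailer can get 93.75 next round, worth 0.75 × 93.75 = 70.3125 now. The supplier offers 70.3125 and keeps 240 − 70.3125 = 169.6875.

70.31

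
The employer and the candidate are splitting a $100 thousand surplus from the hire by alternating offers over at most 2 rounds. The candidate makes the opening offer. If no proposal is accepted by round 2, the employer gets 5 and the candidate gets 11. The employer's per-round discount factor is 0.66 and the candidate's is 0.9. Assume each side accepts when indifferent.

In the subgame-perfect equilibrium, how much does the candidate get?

41.26

Round 2 (the employer proposes): the candidate gets 11 if talks fail, so the employer offers 11 and keeps 89.
Round 1 (the candidate proposes): the employer can get 89 next round, worth 0.66 × 89 = 58.74 now; the candidate offers that and keeps 41.26.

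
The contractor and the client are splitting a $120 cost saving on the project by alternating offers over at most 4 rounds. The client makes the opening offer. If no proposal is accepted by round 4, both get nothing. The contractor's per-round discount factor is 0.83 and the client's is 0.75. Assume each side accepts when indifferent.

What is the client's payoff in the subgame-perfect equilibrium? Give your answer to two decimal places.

Solve by backward induction from round 4.
Round 4 (the contractor proposes): the client will accept anything ≥ 0, so the contractor offers 0 and keeps 120.
Round 3 (the client proposes): the contractor can get 120 next round, worth 0.83 × 120 = 99.6 now, so the client offers 99.6, keeping 20.4.
Round 2 (the contractor proposes): the client can get 20.4 next round, worth 0.75 × 20.4 = 15.3 now; the contractor offers that and keeps 104.7.
Round 1 (the client proposes): the contractor can get 104.7 next round, worth 0.83 × 104.7 = 86.901 now; the client offers that and keeps 33.099.

33.10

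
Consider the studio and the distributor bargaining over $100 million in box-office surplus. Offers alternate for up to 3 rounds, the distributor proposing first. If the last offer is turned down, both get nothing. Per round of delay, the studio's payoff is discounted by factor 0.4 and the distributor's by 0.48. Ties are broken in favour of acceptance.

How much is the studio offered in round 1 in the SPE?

20.8

Round 3 (the distributor proposes): rejection yields 0 for the studio; the distributor offers 0 and keeps 100.
Round 2 (the studio proposes): the distributor can get 100 next round, worth 0.48 × 100 = 48 now, so the studio offers 48, keeping 52.
Round 1 (the distributor proposes): the studio can get 52 next round, worth 0.4 × 52 = 20.8 now; the distributor offers that and keeps 79.2.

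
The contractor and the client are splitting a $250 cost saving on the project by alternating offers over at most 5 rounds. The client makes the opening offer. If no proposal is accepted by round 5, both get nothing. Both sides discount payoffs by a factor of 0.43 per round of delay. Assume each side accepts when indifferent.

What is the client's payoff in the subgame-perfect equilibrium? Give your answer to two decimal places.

177.40

Round 5 (the client proposes): the contractor will accept anything ≥ 0, so the client offers 0 and keeps 250.
Round 4 (the contractor proposes): the client can get 250 next round, worth 0.43 × 250 = 107.5 now, so the contractor offers 107.5, keeping 142.5.
Round 3 (the client proposes): the contractor can get 142.5 next round, worth 0.43 × 142.5 = 61.275 now. The client offers 61.275 and keeps 250 − 61.275 = 188.725.
Round 2 (the contractor proposes): the client can get 188.725 next round, worth 0.43 × 188.725 = 81.15175 now, so the contractor offers 81.15175, keeping 168.84825.
Round 1 (the client proposes): the contractor can get 168.84825 next round, worth 0.43 × 168.84825 = 72.6047475 now; the client offers that and keeps 177.3952525.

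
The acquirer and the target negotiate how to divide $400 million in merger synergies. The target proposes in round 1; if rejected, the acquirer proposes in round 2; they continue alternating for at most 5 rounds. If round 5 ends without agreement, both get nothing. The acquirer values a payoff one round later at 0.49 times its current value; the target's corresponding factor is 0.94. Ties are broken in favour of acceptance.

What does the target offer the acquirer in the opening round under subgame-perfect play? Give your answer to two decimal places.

By backward induction:
Round 5 (the target proposes): rejection yields 0 for the acquirer; the target offers 0 and keeps 400.
Round 4 (the acquirer proposes): the target can get 400 next round, worth 0.94 × 400 = 376 now, so the acquirer offers 376, keeping 24.
Round 3 (the target proposes): the acquirer can get 24 next round, worth 0.49 × 24 = 11.76 now, so the target offers 11.76, keeping 388.24.
Round 2 (the acquirer proposes): the target can get 388.24 next round, worth 0.94 × 388.24 = 364.9456 now; the acquirer offers that and keeps 35.0544.
Round 1 (the target proposes): the acquirer can get 35.0544 next round, worth 0.49 × 35.0544 = 17.176656 now, so the target offers 17.176656, keeping 382.823344.

17.18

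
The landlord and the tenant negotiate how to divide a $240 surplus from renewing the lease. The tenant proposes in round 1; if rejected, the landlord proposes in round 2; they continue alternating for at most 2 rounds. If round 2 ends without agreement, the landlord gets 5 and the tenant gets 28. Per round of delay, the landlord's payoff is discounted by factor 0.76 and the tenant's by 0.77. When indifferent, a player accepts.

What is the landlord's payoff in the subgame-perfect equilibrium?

Round 2 (the landlord proposes): the tenant gets 28 if talks fail, so the landlord offers 28 and keeps 212.
Round 1 (the tenant proposes): the landlord can get 212 next round, worth 0.76 × 212 = 161.12 now. The tenant offers 161.12 and keeps 240 − 161.12 = 78.88.

161.12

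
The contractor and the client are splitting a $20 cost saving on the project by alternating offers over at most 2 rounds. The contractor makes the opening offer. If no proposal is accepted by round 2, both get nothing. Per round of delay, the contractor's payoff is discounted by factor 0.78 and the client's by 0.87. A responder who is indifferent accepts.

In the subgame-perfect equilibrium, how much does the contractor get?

2.6

Round 2 (the client proposes): rejection yields 0 for the contractor; the client offers 0 and keeps 20.
Round 1 (the contractor proposes): the client can get 20 next round, worth 0.87 × 20 = 17.4 now; the contractor offers that and keeps 2.6.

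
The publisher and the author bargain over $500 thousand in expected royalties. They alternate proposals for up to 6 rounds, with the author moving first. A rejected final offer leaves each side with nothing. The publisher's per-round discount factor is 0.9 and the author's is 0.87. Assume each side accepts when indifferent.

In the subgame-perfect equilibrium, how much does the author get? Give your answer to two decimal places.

Round 6 (the publisher proposes): the author will accept anything ≥ 0, so the publisher offers 0 and keeps 500.
Round 5 (the author proposes): the publisher can get 500 next round, worth 0.9 × 500 = 450 now; the author offers that and keeps 50.
Round 4 (the publisher proposes): the author can get 50 next round, worth 0.87 × 50 = 43.5 now. The publisher offers 43.5 and keeps 500 − 43.5 = 456.5.
Round 3 (the author proposes): the publisher can get 456.5 next round, worth 0.9 × 456.5 = 410.85 now. The author offers 410.85 and keeps 500 − 410.85 = 89.15.
Round 2 (the publisher proposes): the author can get 89.15 next round, worth 0.87 × 89.15 = 77.5605 now, so the publisher offers 77.5605, keeping 422.4395.
Round 1 (the author proposes): the publisher can get 422.4395 next round, worth 0.9 × 422.4395 = 380.19555 now; the author offers that and keeps 119.80445.

119.80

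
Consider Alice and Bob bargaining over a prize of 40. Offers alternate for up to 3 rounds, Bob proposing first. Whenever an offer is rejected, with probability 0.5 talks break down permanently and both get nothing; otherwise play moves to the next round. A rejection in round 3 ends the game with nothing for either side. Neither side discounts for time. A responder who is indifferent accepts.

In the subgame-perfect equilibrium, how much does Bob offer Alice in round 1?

10

By backward induction:
Round 3 (Bob proposes): rejection yields 0 for Alice; Bob offers 0 and keeps 40.
Round 2 (Alice proposes): rejecting gives Bob an expected 0.5 × 40 = 20, so Alice offers 20, keeping 20.
Round 1 (Bob proposes): rejecting gives Alice an expected 0.5 × 20 = 10. Bob offers 10 and keeps 40 − 10 = 30.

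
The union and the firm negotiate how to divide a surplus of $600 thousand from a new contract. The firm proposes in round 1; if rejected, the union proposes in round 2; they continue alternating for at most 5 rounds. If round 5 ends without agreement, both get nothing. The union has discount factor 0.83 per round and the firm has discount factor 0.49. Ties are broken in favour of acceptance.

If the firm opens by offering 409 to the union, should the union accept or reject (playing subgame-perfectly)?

Accept

Round 5 (the firm proposes): rejection yields 0 for the union; the firm offers 0 and keeps 600.
Round 4 (the union proposes): the firm can get 600 next round, worth 0.49 × 600 = 294 now, so the union offers 294, keeping 306.
Round 3 (the firm proposes): the union can get 306 next round, worth 0.83 × 306 = 253.98 now, so the firm offers 253.98, keeping 346.02.
Round 2 (the union proposes): the firm can get 346.02 next round, worth 0.49 × 346.02 = 169.5498 now. The union offers 169.5498 and keeps 600 − 169.5498 = 430.4502.
So by rejecting in round 1, the union gets 430.4502 next round, worth 0.83 × 430.4502 = 357.273666 now.
Offer 409 ≥ 357.273666, so the union accepts.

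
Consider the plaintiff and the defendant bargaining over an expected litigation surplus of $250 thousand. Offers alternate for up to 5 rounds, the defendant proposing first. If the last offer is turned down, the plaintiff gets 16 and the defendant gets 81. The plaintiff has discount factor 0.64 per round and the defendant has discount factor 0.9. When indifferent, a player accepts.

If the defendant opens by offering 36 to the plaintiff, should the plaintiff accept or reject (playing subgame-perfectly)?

Accept

Work out the plaintiff's continuation value if the offer is rejected.
Round 5 (the defendant proposes): the plaintiff gets 16 if talks fail, so the defendant offers 16 and keeps 234.
Round 4 (the plaintiff proposes): the defendant can get 234 next round, worth 0.9 × 234 = 210.6 now. The plaintiff offers 210.6 and keeps 250 − 210.6 = 39.4.
Round 3 (the defendant proposes): the plaintiff can get 39.4 next round, worth 0.64 × 39.4 = 25.216 now; the defendant offers that and keeps 224.784.
Round 2 (the plaintiff proposes): the defendant can get 224.784 next round, worth 0.9 × 224.784 = 202.3056 now; the plaintiff offers that and keeps 47.6944.
So by rejecting in round 1, the plaintiff gets 47.6944 next round, worth 0.64 × 47.6944 = 30.524416 now.
Offer 36 ≥ 30.524416, so the plaintiff accepts.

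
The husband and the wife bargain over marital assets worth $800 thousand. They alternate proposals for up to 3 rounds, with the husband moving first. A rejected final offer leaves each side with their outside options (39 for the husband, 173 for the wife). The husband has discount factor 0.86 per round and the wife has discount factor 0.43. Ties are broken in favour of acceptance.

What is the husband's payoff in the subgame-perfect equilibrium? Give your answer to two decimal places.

687.86

Work backward from the last round.
Round 3 (the husband proposes): the wife gets 173 if talks fail, so the husband offers 173 and keeps 627.
Round 2 (the wife proposes): the husband can get 627 next round, worth 0.86 × 627 = 539.22 now, so the wife offers 539.22, keeping 260.78.
Round 1 (the husband proposes): the wife can get 260.78 next round, worth 0.43 × 260.78 = 112.1354 now, so the husband offers 112.1354, keeping 687.8646.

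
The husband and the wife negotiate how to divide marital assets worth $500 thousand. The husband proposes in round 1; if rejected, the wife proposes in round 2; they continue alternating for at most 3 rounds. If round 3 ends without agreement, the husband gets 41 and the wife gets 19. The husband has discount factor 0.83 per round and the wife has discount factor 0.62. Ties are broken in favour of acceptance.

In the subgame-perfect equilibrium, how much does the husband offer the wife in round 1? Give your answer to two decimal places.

Round 3 (the husband proposes): the wife gets 19 if talks fail, so the husband offers 19 and keeps 481.
Round 2 (the wife proposes): the husband can get 481 next round, worth 0.83 × 481 = 399.23 now; the wife offers that and keeps 100.77.
Round 1 (the husband proposes): the wife can get 100.77 next round, worth 0.62 × 100.77 = 62.4774 now. The husband offers 62.4774 and keeps 500 − 62.4774 = 437.5226.

62.48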